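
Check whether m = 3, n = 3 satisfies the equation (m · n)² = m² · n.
Substituting m = 3, n = 3:

LHS = (3 · 3)² = 81
RHS = 3² · 3 = 27

LHS ≠ RHS, so the equation does not hold at this point.

Answer: Fails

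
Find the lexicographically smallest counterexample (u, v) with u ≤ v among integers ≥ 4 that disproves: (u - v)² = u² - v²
(u, v) = (4, 5)

At (4, 4): both sides equal 0, so it holds there.

Substituting (4, 5) into the claim:
LHS = (4 - 5)² = 1
RHS = 4² - 5² = -9

Since LHS ≠ RHS, this pair disproves the claim, and no lexicographically smaller pair (u ≤ v, integers ≥ 4) does.

For instance (9, 10) is also a counterexample (LHS = 1, RHS = -19), but it's lexicographically larger.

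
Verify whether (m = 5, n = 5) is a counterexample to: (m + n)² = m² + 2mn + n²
No

Substituting m = 5, n = 5:
LHS = (5 + 5)² = 100
RHS = 5² + 2·5·5 + 5² = 100

The sides agree, so this pair does not disprove the claim.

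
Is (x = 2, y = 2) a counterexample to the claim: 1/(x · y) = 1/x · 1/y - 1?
Substituting x = 2, y = 2:
LHS = 1/(2 · 2) = 1/4
RHS = 1/2 · 1/2 - 1 = -3/4

Since LHS ≠ RHS, this pair disproves the claim.

Answer: Yes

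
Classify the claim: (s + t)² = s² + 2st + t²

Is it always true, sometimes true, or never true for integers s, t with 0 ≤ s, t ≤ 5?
The identity holds for every pair in the range. For instance at (s, t) = (5, 5): both sides equal 100.

Answer: Always true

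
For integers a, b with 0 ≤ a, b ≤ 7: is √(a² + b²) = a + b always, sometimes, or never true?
It holds at (a, b) = (1, 0) (both sides equal 1), but fails at (a, b) = (7, 7) (LHS = 7·√(2) ≈ 9.899, RHS = 14).

Answer: Sometimes true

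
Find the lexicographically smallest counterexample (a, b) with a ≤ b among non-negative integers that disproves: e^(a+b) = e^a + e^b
(a, b) = (0, 0)

Substituting (0, 0) into the claim:
LHS = e^(0+0) = 1
RHS = e^0 + e^0 = 2

Since LHS ≠ RHS, this pair disproves the claim, and no lexicographically smaller pair (a ≤ b, non-negative integers) does.

For instance (2, 2) is also a counterexample (LHS = e^4 ≈ 54.6, RHS = 2·e^2 ≈ 14.78), but it's lexicographically larger.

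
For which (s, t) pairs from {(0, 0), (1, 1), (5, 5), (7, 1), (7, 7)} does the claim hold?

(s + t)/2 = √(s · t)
(0, 0), (1, 1), (5, 5), (7, 7)

Testing each pair:
(0, 0): LHS = 0, RHS = 0 → holds
(1, 1): LHS = 1, RHS = 1 → holds
(5, 5): LHS = 5, RHS = 5 → holds
(7, 1): LHS = 4, RHS = √(7) ≈ 2.646 → fails
(7, 7): LHS = 7, RHS = 7 → holds

4 of 5 pairs satisfy the claim.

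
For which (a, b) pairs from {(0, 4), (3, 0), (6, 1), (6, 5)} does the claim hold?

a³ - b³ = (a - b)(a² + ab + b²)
Testing each pair:
(0, 4): LHS = -64, RHS = -64 → holds
(3, 0): LHS = 27, RHS = 27 → holds
(6, 1): LHS = 215, RHS = 215 → holds
(6, 5): LHS = 91, RHS = 91 → holds

Every pair satisfies the claim.

Answer: All pairs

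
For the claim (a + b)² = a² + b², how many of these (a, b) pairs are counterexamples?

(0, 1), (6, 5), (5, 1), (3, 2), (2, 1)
Testing each pair:
(0, 1): LHS = 1, RHS = 1 → satisfies claim
(6, 5): LHS = 121, RHS = 61 → counterexample
(5, 1): LHS = 36, RHS = 26 → counterexample
(3, 2): LHS = 25, RHS = 13 → counterexample
(2, 1): LHS = 9, RHS = 5 → counterexample

That makes 4 counterexamples.

Answer: 4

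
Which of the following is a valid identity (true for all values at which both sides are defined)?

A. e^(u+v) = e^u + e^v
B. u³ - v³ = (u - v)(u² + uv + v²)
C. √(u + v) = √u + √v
A: fails at (1, 4) — LHS = e^5 ≈ 148.4, RHS = e + e^4 ≈ 57.32.
B: holds — e.g. at (2, 7), both sides equal -335.
C: fails at (1, 5) — LHS = √(6) ≈ 2.449, RHS = 1 + √(5) ≈ 3.236.

Answer: B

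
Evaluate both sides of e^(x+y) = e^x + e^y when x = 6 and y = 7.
LHS = e^(6+7) = e^13 ≈ 442413.4
RHS = e^6 + e^7 ≈ 1500

LHS ≠ RHS (they differ by about 440913.3), so the equation does not hold here.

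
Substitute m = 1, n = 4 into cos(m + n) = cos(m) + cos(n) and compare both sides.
LHS = cos(1 + 4) = cos(5) ≈ 0.2837
RHS = cos(1) + cos(4) ≈ -0.1133

LHS ≠ RHS (they differ by about 0.397), so the equation does not hold here.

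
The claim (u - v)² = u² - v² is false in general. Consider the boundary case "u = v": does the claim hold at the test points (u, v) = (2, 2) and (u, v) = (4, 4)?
Yes, holds at both test points

At (2, 2): LHS = 0, RHS = 0 → equal
At (4, 4): LHS = 0, RHS = 0 → equal

So the claim does hold at both of these boundary points, even though it is not an identity.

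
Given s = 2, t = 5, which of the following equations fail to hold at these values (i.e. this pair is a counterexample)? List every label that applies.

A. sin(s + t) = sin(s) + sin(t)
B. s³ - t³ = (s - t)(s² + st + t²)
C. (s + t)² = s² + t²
A, C

Evaluating each claim at the given values:
A. LHS = sin(7) ≈ 0.657, RHS = sin(5) + sin(2) ≈ -0.04963 → fails here (LHS ≠ RHS)
B. LHS = -117, RHS = -117 → holds here (LHS = RHS)
C. LHS = 49, RHS = 29 → fails here (LHS ≠ RHS)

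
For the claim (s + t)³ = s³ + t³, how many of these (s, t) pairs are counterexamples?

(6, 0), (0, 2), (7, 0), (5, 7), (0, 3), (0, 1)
1

Testing each pair:
(6, 0): LHS = 216, RHS = 216 → satisfies claim
(0, 2): LHS = 8, RHS = 8 → satisfies claim
(7, 0): LHS = 343, RHS = 343 → satisfies claim
(5, 7): LHS = 1728, RHS = 468 → counterexample
(0, 3): LHS = 27, RHS = 27 → satisfies claim
(0, 1): LHS = 1, RHS = 1 → satisfies claim

That makes 1 counterexample.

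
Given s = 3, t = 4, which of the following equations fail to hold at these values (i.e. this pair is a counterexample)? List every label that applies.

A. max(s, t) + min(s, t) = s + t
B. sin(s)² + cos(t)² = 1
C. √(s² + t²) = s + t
B, C

Evaluating each claim at the given values:
A. LHS = 7, RHS = 7 → holds here (LHS = RHS)
B. LHS = sin(3)² + cos(4)² ≈ 0.4472, RHS = 1 → fails here (LHS ≠ RHS)
C. LHS = 5, RHS = 7 → fails here (LHS ≠ RHS)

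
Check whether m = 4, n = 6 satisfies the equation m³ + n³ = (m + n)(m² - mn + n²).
Substituting m = 4, n = 6:

LHS = 4³ + 6³ = 280
RHS = (4 + 6)(4² - 4·6 + 6²) = 280

LHS = RHS, so the equation holds at this point.

Answer: Holds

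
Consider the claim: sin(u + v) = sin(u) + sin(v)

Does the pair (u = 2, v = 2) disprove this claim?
Yes

Substituting u = 2, v = 2:
LHS = sin(2 + 2) = sin(4) ≈ -0.7568
RHS = sin(2) + sin(2) = 2·sin(2) ≈ 1.819

Since LHS ≠ RHS, this pair disproves the claim.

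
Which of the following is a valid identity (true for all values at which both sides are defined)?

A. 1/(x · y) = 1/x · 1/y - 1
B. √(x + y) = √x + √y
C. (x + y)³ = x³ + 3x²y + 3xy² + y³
A: fails at (2, 3) — LHS = 1/6, RHS = -5/6.
B: fails at (3, 7) — LHS = √(10) ≈ 3.162, RHS = √(3) + √(7) ≈ 4.378.
C: holds — e.g. at (4, 6), both sides equal 1000.

Answer: C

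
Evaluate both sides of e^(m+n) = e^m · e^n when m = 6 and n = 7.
LHS = e^(6+7) = e^13 ≈ 442413.4
RHS = e^6 · e^7 = e^13 ≈ 442413.4

LHS = RHS: the two sides agree.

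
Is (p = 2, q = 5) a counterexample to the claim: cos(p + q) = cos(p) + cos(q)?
Yes

Substituting p = 2, q = 5:
LHS = cos(2 + 5) = cos(7) ≈ 0.7539
RHS = cos(2) + cos(5) ≈ -0.1325

Since LHS ≠ RHS, this pair disproves the claim.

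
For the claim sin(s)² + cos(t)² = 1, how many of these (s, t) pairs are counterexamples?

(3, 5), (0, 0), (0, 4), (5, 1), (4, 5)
Testing each pair:
(3, 5): LHS = sin(3)² + cos(5)² ≈ 0.1004, RHS = 1 → counterexample
(0, 0): LHS = 1, RHS = 1 → satisfies claim
(0, 4): LHS = cos(4)² ≈ 0.4272, RHS = 1 → counterexample
(5, 1): LHS = cos(1)² + sin(5)² ≈ 1.211, RHS = 1 → counterexample
(4, 5): LHS = cos(5)² + sin(4)² ≈ 0.6532, RHS = 1 → counterexample

That makes 4 counterexamples.

Answer: 4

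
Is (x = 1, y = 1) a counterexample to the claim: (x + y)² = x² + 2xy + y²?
Substituting x = 1, y = 1:
LHS = (1 + 1)² = 4
RHS = 1² + 2·1·1 + 1² = 4

The sides agree, so this pair does not disprove the claim.

Answer: No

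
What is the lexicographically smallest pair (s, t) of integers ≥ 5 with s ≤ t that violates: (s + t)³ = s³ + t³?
Substituting (5, 5) into the claim:
LHS = (5 + 5)³ = 1000
RHS = 5³ + 5³ = 250

Since LHS ≠ RHS, this pair disproves the claim, and no lexicographically smaller pair (s ≤ t, integers ≥ 5) does.

For instance (8, 8) is also a counterexample (LHS = 4096, RHS = 1024), but it's lexicographically larger.

Answer: (s, t) = (5, 5)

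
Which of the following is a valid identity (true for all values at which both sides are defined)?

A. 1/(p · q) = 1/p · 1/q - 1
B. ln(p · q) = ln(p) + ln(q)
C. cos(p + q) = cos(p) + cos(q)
A: fails at (2, 3) — LHS = 1/6, RHS = -5/6.
B: holds — e.g. at (2, 7), both sides equal ln(14) ≈ 2.639.
C: fails at (6, 7) — LHS = cos(13) ≈ 0.9074, RHS = cos(7) + cos(6) ≈ 1.714.

Answer: B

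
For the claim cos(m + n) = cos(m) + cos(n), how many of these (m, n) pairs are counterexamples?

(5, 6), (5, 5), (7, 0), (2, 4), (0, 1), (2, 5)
Testing each pair:
(5, 6): LHS = cos(11) ≈ 0.004426, RHS = cos(5) + cos(6) ≈ 1.244 → counterexample
(5, 5): LHS = cos(10) ≈ -0.8391, RHS = 2·cos(5) ≈ 0.5673 → counterexample
(7, 0): LHS = cos(7) ≈ 0.7539, RHS = cos(7) + 1 ≈ 1.754 → counterexample
(2, 4): LHS = cos(6) ≈ 0.9602, RHS = cos(4) + cos(2) ≈ -1.07 → counterexample
(0, 1): LHS = cos(1) ≈ 0.5403, RHS = cos(1) + 1 ≈ 1.54 → counterexample
(2, 5): LHS = cos(7) ≈ 0.7539, RHS = cos(2) + cos(5) ≈ -0.1325 → counterexample

That makes 6 counterexamples.

Answer: 6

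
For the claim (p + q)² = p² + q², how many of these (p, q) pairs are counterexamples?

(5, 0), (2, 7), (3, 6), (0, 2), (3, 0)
2

Testing each pair:
(5, 0): LHS = 25, RHS = 25 → satisfies claim
(2, 7): LHS = 81, RHS = 53 → counterexample
(3, 6): LHS = 81, RHS = 45 → counterexample
(0, 2): LHS = 4, RHS = 4 → satisfies claim
(3, 0): LHS = 9, RHS = 9 → satisfies claim

That makes 2 counterexamples.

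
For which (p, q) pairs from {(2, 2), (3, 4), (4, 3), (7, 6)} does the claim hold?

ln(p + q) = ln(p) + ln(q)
(2, 2)

Testing each pair:
(2, 2): LHS = ln(4) ≈ 1.386, RHS = 2·ln(2) ≈ 1.386 → holds
(3, 4): LHS = ln(7) ≈ 1.946, RHS = ln(3) + ln(4) ≈ 2.485 → fails
(4, 3): LHS = ln(7) ≈ 1.946, RHS = ln(3) + ln(4) ≈ 2.485 → fails
(7, 6): LHS = ln(13) ≈ 2.565, RHS = ln(6) + ln(7) ≈ 3.738 → fails

1 of 4 pairs satisfies the claim.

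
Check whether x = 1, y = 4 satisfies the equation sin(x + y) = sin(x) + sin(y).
Fails

Substituting x = 1, y = 4:

LHS = sin(1 + 4) = sin(5) ≈ -0.9589
RHS = sin(1) + sin(4) ≈ 0.08467

LHS ≠ RHS, so the equation does not hold at this point.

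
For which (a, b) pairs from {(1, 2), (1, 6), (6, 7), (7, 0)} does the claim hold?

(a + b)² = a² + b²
Testing each pair:
(1, 2): LHS = 9, RHS = 5 → fails
(1, 6): LHS = 49, RHS = 37 → fails
(6, 7): LHS = 169, RHS = 85 → fails
(7, 0): LHS = 49, RHS = 49 → holds

1 of 4 pairs satisfies the claim.

Answer: (7, 0)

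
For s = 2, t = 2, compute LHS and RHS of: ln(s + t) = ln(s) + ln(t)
LHS = ln(2 + 2) = ln(4) ≈ 1.386
RHS = ln(2) + ln(2) = 2·ln(2) ≈ 1.386

LHS = RHS: the two sides agree.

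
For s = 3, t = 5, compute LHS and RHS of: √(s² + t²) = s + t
LHS = √(3² + 5²) = √(34) ≈ 5.831
RHS = 3 + 5 = 8

LHS ≠ RHS (they differ by about 2.169), so the equation does not hold here.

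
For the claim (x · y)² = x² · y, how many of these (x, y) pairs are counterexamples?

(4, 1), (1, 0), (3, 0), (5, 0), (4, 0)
0

Testing each pair:
(4, 1): LHS = 16, RHS = 16 → satisfies claim
(1, 0): LHS = 0, RHS = 0 → satisfies claim
(3, 0): LHS = 0, RHS = 0 → satisfies claim
(5, 0): LHS = 0, RHS = 0 → satisfies claim
(4, 0): LHS = 0, RHS = 0 → satisfies claim

That makes 0 counterexamples.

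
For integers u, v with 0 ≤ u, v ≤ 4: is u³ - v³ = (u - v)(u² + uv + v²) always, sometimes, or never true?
The identity holds for every pair in the range. For instance at (u, v) = (1, 0): both sides equal 1.

Answer: Always true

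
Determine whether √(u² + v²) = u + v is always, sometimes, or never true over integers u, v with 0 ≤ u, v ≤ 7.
Sometimes true

It holds at (u, v) = (0, 1) (both sides equal 1), but fails at (u, v) = (2, 3) (LHS = √(13) ≈ 3.606, RHS = 5).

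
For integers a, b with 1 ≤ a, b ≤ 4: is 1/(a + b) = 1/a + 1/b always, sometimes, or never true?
Never true

The claim fails for every pair in the range. For instance at (a, b) = (2, 2): LHS = 1/4, RHS = 1.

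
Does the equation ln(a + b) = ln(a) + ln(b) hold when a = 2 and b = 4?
Fails

Substituting a = 2, b = 4:

LHS = ln(2 + 4) = ln(6) ≈ 1.792
RHS = ln(2) + ln(4) ≈ 2.079

LHS ≠ RHS, so the equation does not hold at this point.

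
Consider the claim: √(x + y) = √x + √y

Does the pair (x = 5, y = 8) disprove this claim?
Substituting x = 5, y = 8:
LHS = √(5 + 8) = √(13) ≈ 3.606
RHS = √5 + √8 = √(5) + 2·√(2) ≈ 5.064

Since LHS ≠ RHS, this pair disproves the claim.

Answer: Yes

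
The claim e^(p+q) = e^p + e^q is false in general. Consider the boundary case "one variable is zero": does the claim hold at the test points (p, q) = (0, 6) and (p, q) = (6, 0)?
No, fails at both test points

At (0, 6): LHS = e^6 ≈ 403.4 ≠ RHS = 1 + e^6 ≈ 404.4
At (6, 0): LHS = e^6 ≈ 403.4 ≠ RHS = 1 + e^6 ≈ 404.4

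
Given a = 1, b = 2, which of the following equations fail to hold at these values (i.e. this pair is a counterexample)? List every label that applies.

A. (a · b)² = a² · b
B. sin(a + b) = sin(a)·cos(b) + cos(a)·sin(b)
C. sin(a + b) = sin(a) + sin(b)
A, C

Evaluating each claim at the given values:
A. LHS = 4, RHS = 2 → fails here (LHS ≠ RHS)
B. LHS = sin(3) ≈ 0.1411, RHS = sin(1)·cos(2) + sin(2)·cos(1) ≈ 0.1411 → holds here (LHS = RHS)
C. LHS = sin(3) ≈ 0.1411, RHS = sin(1) + sin(2) ≈ 1.751 → fails here (LHS ≠ RHS)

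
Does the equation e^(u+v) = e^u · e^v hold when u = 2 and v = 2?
Holds

Substituting u = 2, v = 2:

LHS = e^(2+2) = e^4 ≈ 54.6
RHS = e^2 · e^2 = e^4 ≈ 54.6

LHS = RHS, so the equation holds at this point.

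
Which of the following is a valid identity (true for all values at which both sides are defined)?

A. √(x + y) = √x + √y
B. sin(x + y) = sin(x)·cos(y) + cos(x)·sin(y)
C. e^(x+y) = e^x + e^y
A: fails at (1, 3) — LHS = 2, RHS = 1 + √(3) ≈ 2.732.
B: holds — e.g. at (1, 5), both sides equal sin(6) ≈ -0.2794.
C: fails at (0, 1) — LHS = e ≈ 2.718, RHS = 1 + e ≈ 3.718.

Answer: B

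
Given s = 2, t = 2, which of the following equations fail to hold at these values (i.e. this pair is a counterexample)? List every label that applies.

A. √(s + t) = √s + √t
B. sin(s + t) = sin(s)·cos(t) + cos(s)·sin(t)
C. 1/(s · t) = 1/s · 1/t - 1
A, C

Evaluating each claim at the given values:
A. LHS = 2, RHS = 2·√(2) ≈ 2.828 → fails here (LHS ≠ RHS)
B. LHS = sin(4) ≈ -0.7568, RHS = 2·sin(2)·cos(2) ≈ -0.7568 → holds here (LHS = RHS)
C. LHS = 1/4, RHS = -3/4 → fails here (LHS ≠ RHS)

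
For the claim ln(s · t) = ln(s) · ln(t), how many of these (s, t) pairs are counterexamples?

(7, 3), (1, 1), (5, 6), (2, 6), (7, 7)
4

Testing each pair:
(7, 3): LHS = ln(21) ≈ 3.045, RHS = ln(3)·ln(7) ≈ 2.138 → counterexample
(1, 1): LHS = 0, RHS = 0 → satisfies claim
(5, 6): LHS = ln(30) ≈ 3.401, RHS = ln(5)·ln(6) ≈ 2.884 → counterexample
(2, 6): LHS = ln(12) ≈ 2.485, RHS = ln(2)·ln(6) ≈ 1.242 → counterexample
(7, 7): LHS = ln(49) ≈ 3.892, RHS = ln(7)² ≈ 3.787 → counterexample

That makes 4 counterexamples.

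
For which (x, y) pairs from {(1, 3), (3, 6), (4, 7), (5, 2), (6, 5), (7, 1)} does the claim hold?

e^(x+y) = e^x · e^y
All pairs

Testing each pair:
(1, 3): LHS = e^4 ≈ 54.6, RHS = e^4 ≈ 54.6 → holds
(3, 6): LHS = e^9 ≈ 8103, RHS = e^9 ≈ 8103 → holds
(4, 7): LHS = e^11 ≈ 59874.1, RHS = e^11 ≈ 59874.1 → holds
(5, 2): LHS = e^7 ≈ 1097, RHS = e^7 ≈ 1097 → holds
(6, 5): LHS = e^11 ≈ 59874.1, RHS = e^11 ≈ 59874.1 → holds
(7, 1): LHS = e^8 ≈ 2981, RHS = e^8 ≈ 2981 → holds

Every pair satisfies the claim.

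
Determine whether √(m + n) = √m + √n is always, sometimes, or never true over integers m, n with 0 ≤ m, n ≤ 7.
It holds at (m, n) = (5, 0) (both sides equal √(5) ≈ 2.236), but fails at (m, n) = (7, 1) (LHS = 2·√(2) ≈ 2.828, RHS = 1 + √(7) ≈ 3.646).

Answer: Sometimes true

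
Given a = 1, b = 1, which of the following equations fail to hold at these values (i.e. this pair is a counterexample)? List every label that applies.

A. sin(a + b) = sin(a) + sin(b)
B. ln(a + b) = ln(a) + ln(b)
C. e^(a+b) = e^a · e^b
Evaluating each claim at the given values:
A. LHS = sin(2) ≈ 0.9093, RHS = 2·sin(1) ≈ 1.683 → fails here (LHS ≠ RHS)
B. LHS = ln(2) ≈ 0.6931, RHS = 0 → fails here (LHS ≠ RHS)
C. LHS = e^2 ≈ 7.389, RHS = e^2 ≈ 7.389 → holds here (LHS = RHS)

Answer: A, B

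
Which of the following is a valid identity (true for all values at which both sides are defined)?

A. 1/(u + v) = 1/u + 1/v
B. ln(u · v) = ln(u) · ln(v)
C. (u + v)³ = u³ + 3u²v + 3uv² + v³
A: fails at (2, 7) — LHS = 1/9, RHS = 9/14.
B: fails at (2, 3) — LHS = ln(6) ≈ 1.792, RHS = ln(2)·ln(3) ≈ 0.7615.
C: holds — e.g. at (1, 4), both sides equal 125.

Answer: C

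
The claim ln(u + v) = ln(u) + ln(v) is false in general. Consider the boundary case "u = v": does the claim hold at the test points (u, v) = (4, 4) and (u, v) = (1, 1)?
No, fails at both test points

At (4, 4): LHS = ln(8) ≈ 2.079 ≠ RHS = 2·ln(4) ≈ 2.773
At (1, 1): LHS = ln(2) ≈ 0.6931 ≠ RHS = 0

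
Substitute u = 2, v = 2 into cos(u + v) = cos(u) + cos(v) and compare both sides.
LHS = cos(2 + 2) = cos(4) ≈ -0.6536
RHS = cos(2) + cos(2) = 2·cos(2) ≈ -0.8323

LHS ≠ RHS (they differ by about 0.1787), so the equation does not hold here.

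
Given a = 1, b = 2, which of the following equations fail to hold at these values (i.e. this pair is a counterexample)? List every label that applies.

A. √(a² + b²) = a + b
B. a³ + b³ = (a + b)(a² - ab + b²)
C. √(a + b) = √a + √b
Evaluating each claim at the given values:
A. LHS = √(5) ≈ 2.236, RHS = 3 → fails here (LHS ≠ RHS)
B. LHS = 9, RHS = 9 → holds here (LHS = RHS)
C. LHS = √(3) ≈ 1.732, RHS = 1 + √(2) ≈ 2.414 → fails here (LHS ≠ RHS)

Answer: A, C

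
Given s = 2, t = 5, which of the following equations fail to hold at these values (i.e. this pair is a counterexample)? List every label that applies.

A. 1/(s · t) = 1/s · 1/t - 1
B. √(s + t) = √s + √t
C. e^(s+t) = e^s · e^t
A, B

Evaluating each claim at the given values:
A. LHS = 1/10, RHS = -9/10 → fails here (LHS ≠ RHS)
B. LHS = √(7) ≈ 2.646, RHS = √(2) + √(5) ≈ 3.65 → fails here (LHS ≠ RHS)
C. LHS = e^7 ≈ 1097, RHS = e^7 ≈ 1097 → holds here (LHS = RHS)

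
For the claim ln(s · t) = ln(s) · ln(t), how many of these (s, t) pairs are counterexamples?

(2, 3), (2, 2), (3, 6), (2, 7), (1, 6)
Testing each pair:
(2, 3): LHS = ln(6) ≈ 1.792, RHS = ln(2)·ln(3) ≈ 0.7615 → counterexample
(2, 2): LHS = ln(4) ≈ 1.386, RHS = ln(2)² ≈ 0.4805 → counterexample
(3, 6): LHS = ln(18) ≈ 2.89, RHS = ln(3)·ln(6) ≈ 1.968 → counterexample
(2, 7): LHS = ln(14) ≈ 2.639, RHS = ln(2)·ln(7) ≈ 1.349 → counterexample
(1, 6): LHS = ln(6) ≈ 1.792, RHS = 0 → counterexample

That makes 5 counterexamples.

Answer: 5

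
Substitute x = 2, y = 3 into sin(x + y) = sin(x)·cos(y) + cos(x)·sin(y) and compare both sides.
LHS = sin(2 + 3) = sin(5) ≈ -0.9589
RHS = sin(2)·cos(3) + cos(2)·sin(3) = sin(2)·cos(3) + sin(3)·cos(2) ≈ -0.9589

LHS = RHS: the two sides agree.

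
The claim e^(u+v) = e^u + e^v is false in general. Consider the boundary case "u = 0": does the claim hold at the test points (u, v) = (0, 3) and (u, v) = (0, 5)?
No, fails at both test points

At (0, 3): LHS = e^3 ≈ 20.09 ≠ RHS = 1 + e^3 ≈ 21.09
At (0, 5): LHS = e^5 ≈ 148.4 ≠ RHS = 1 + e^5 ≈ 149.4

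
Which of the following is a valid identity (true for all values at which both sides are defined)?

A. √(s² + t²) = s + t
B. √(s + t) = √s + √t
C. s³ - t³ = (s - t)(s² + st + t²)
C

A: fails at (3, 4) — LHS = 5, RHS = 7.
B: fails at (1, 3) — LHS = 2, RHS = 1 + √(3) ≈ 2.732.
C: holds — e.g. at (1, 3), both sides equal -26.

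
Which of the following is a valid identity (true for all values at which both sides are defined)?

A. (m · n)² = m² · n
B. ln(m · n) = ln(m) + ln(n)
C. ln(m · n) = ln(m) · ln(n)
A: fails at (2, 2) — LHS = 16, RHS = 8.
B: holds — e.g. at (2, 7), both sides equal ln(14) ≈ 2.639.
C: fails at (1, 3) — LHS = ln(3) ≈ 1.099, RHS = 0.

Answer: B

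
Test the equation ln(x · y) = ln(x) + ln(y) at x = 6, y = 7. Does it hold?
Substituting x = 6, y = 7:

LHS = ln(6 · 7) = ln(42) ≈ 3.738
RHS = ln(6) + ln(7) ≈ 3.738

LHS = RHS, so the equation holds at this point.

Answer: Holds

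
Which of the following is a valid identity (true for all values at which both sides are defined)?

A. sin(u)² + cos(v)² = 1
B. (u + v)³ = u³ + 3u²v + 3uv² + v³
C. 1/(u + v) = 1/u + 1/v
B

A: fails at (0, 1) — LHS = cos(1)² ≈ 0.2919, RHS = 1.
B: holds — e.g. at (3, 4), both sides equal 343.
C: fails at (2, 7) — LHS = 1/9, RHS = 9/14.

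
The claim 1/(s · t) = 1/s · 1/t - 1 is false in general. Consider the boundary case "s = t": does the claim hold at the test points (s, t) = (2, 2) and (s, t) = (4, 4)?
At (2, 2): LHS = 1/4 ≠ RHS = -3/4
At (4, 4): LHS = 1/16 ≠ RHS = -15/16

Answer: No, fails at both test points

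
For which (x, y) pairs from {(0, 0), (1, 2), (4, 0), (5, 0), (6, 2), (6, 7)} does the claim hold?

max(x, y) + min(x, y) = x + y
All pairs

Testing each pair:
(0, 0): LHS = 0, RHS = 0 → holds
(1, 2): LHS = 3, RHS = 3 → holds
(4, 0): LHS = 4, RHS = 4 → holds
(5, 0): LHS = 5, RHS = 5 → holds
(6, 2): LHS = 8, RHS = 8 → holds
(6, 7): LHS = 13, RHS = 13 → holds

Every pair satisfies the claim.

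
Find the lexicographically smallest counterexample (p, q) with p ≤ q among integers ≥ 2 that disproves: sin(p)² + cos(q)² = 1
At (2, 2): both sides equal 1, so it holds there.

Substituting (2, 3) into the claim:
LHS = sin(2)² + cos(3)² ≈ 1.807
RHS = 1

Since LHS ≠ RHS, this pair disproves the claim, and no lexicographically smaller pair (p ≤ q, integers ≥ 2) does.

For instance (2, 9) is also a counterexample (LHS = sin(2)² + cos(9)² ≈ 1.657, RHS = 1), but it's lexicographically larger.

Answer: (p, q) = (2, 3)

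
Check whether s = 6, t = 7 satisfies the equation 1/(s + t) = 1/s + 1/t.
Substituting s = 6, t = 7:

LHS = 1/(6 + 7) = 1/13
RHS = 1/6 + 1/7 = 13/42

LHS ≠ RHS, so the equation does not hold at this point.

Answer: Fails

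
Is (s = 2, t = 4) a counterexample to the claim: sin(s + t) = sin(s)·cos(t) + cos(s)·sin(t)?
No

Substituting s = 2, t = 4:
LHS = sin(2 + 4) = sin(6) ≈ -0.2794
RHS = sin(2)·cos(4) + cos(2)·sin(4) = sin(2)·cos(4) + sin(4)·cos(2) ≈ -0.2794

The sides agree, so this pair does not disprove the claim.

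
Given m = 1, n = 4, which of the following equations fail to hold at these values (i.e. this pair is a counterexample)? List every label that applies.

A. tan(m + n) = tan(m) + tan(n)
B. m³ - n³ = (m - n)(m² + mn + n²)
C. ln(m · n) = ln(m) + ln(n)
A

Evaluating each claim at the given values:
A. LHS = tan(5) ≈ -3.381, RHS = tan(4) + tan(1) ≈ 2.715 → fails here (LHS ≠ RHS)
B. LHS = -63, RHS = -63 → holds here (LHS = RHS)
C. LHS = ln(4) ≈ 1.386, RHS = ln(4) ≈ 1.386 → holds here (LHS = RHS)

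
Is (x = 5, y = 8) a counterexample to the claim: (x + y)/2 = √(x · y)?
Yes

Substituting x = 5, y = 8:
LHS = (5 + 8)/2 = 13/2
RHS = √(5 · 8) = 2·√(10) ≈ 6.325

Since LHS ≠ RHS, this pair disproves the claim.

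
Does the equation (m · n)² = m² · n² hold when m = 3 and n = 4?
Holds

Substituting m = 3, n = 4:

LHS = (3 · 4)² = 144
RHS = 3² · 4² = 144

LHS = RHS, so the equation holds at this point.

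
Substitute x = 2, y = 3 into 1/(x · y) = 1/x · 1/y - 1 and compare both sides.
LHS = 1/(2 · 3) = 1/6
RHS = 1/2 · 1/3 - 1 = -5/6

LHS ≠ RHS, so the equation does not hold here.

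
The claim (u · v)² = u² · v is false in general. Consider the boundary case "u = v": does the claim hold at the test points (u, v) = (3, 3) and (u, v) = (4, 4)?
No, fails at both test points

At (3, 3): LHS = 81 ≠ RHS = 27
At (4, 4): LHS = 256 ≠ RHS = 64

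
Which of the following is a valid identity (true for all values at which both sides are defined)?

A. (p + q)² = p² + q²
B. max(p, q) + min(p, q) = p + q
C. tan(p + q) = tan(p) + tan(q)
A: fails at (3, 4) — LHS = 49, RHS = 25.
B: holds — e.g. at (5, 8), both sides equal 13.
C: fails at (1, 1) — LHS = tan(2) ≈ -2.185, RHS = 2·tan(1) ≈ 3.115.

Answer: B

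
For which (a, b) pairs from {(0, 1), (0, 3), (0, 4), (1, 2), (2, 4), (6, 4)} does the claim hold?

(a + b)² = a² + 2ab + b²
All pairs

Testing each pair:
(0, 1): LHS = 1, RHS = 1 → holds
(0, 3): LHS = 9, RHS = 9 → holds
(0, 4): LHS = 16, RHS = 16 → holds
(1, 2): LHS = 9, RHS = 9 → holds
(2, 4): LHS = 36, RHS = 36 → holds
(6, 4): LHS = 100, RHS = 100 → holds

Every pair satisfies the claim.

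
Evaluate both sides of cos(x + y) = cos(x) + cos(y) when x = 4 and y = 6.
LHS = cos(4 + 6) = cos(10) ≈ -0.8391
RHS = cos(4) + cos(6) ≈ 0.3065

LHS ≠ RHS (they differ by about 1.146), so the equation does not hold here.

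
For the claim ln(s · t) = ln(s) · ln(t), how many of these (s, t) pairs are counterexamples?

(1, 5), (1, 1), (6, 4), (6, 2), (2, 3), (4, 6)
Testing each pair:
(1, 5): LHS = ln(5) ≈ 1.609, RHS = 0 → counterexample
(1, 1): LHS = 0, RHS = 0 → satisfies claim
(6, 4): LHS = ln(24) ≈ 3.178, RHS = ln(4)·ln(6) ≈ 2.484 → counterexample
(6, 2): LHS = ln(12) ≈ 2.485, RHS = ln(2)·ln(6) ≈ 1.242 → counterexample
(2, 3): LHS = ln(6) ≈ 1.792, RHS = ln(2)·ln(3) ≈ 0.7615 → counterexample
(4, 6): LHS = ln(24) ≈ 3.178, RHS = ln(4)·ln(6) ≈ 2.484 → counterexample

That makes 5 counterexamples.

Answer: 5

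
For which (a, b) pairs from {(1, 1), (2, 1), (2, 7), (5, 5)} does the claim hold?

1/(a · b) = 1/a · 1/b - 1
Testing each pair:
(1, 1): LHS = 1, RHS = 0 → fails
(2, 1): LHS = 1/2, RHS = -1/2 → fails
(2, 7): LHS = 1/14, RHS = -13/14 → fails
(5, 5): LHS = 1/25, RHS = -24/25 → fails

No pair satisfies the claim.

Answer: None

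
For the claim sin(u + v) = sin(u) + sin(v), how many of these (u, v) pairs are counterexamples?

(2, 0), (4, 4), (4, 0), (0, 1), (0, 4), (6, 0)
1

Testing each pair:
(2, 0): LHS = sin(2) ≈ 0.9093, RHS = sin(2) ≈ 0.9093 → satisfies claim
(4, 4): LHS = sin(8) ≈ 0.9894, RHS = 2·sin(4) ≈ -1.514 → counterexample
(4, 0): LHS = sin(4) ≈ -0.7568, RHS = sin(4) ≈ -0.7568 → satisfies claim
(0, 1): LHS = sin(1) ≈ 0.8415, RHS = sin(1) ≈ 0.8415 → satisfies claim
(0, 4): LHS = sin(4) ≈ -0.7568, RHS = sin(4) ≈ -0.7568 → satisfies claim
(6, 0): LHS = sin(6) ≈ -0.2794, RHS = sin(6) ≈ -0.2794 → satisfies claim

That makes 1 counterexample.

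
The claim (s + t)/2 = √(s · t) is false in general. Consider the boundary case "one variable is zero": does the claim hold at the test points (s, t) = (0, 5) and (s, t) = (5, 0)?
At (0, 5): LHS = 5/2 ≠ RHS = 0
At (5, 0): LHS = 5/2 ≠ RHS = 0

Answer: No, fails at both test points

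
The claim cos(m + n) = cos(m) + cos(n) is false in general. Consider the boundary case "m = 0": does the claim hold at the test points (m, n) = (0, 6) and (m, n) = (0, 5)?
No, fails at both test points

At (0, 6): LHS = cos(6) ≈ 0.9602 ≠ RHS = cos(6) + 1 ≈ 1.96
At (0, 5): LHS = cos(5) ≈ 0.2837 ≠ RHS = cos(5) + 1 ≈ 1.284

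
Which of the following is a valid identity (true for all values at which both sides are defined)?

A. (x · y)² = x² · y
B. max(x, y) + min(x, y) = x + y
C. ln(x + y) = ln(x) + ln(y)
B

A: fails at (5, 5) — LHS = 625, RHS = 125.
B: holds — e.g. at (5, 5), both sides equal 10.
C: fails at (2, 4) — LHS = ln(6) ≈ 1.792, RHS = ln(2) + ln(4) ≈ 2.079.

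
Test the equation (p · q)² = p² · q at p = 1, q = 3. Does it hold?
Fails

Substituting p = 1, q = 3:

LHS = (1 · 3)² = 9
RHS = 1² · 3 = 3

LHS ≠ RHS, so the equation does not hold at this point.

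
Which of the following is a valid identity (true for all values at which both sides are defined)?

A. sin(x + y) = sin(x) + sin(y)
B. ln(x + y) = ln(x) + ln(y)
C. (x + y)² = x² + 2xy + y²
C

A: fails at (2, 3) — LHS = sin(5) ≈ -0.9589, RHS = sin(3) + sin(2) ≈ 1.05.
B: fails at (4, 6) — LHS = ln(10) ≈ 2.303, RHS = ln(4) + ln(6) ≈ 3.178.
C: holds — e.g. at (1, 3), both sides equal 16.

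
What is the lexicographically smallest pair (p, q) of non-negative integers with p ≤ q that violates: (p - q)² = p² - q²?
Substituting (0, 1) into the claim:
LHS = (0 - 1)² = 1
RHS = 0² - 1² = -1

Since LHS ≠ RHS, this pair disproves the claim, and no lexicographically smaller pair (p ≤ q, non-negative integers) does.

For instance (5, 6) is also a counterexample (LHS = 1, RHS = -11), but it's lexicographically larger.

Answer: (p, q) = (0, 1)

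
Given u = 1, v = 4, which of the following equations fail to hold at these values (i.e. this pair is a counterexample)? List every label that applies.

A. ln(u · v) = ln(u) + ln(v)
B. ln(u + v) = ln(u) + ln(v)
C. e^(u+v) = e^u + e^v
Evaluating each claim at the given values:
A. LHS = ln(4) ≈ 1.386, RHS = ln(4) ≈ 1.386 → holds here (LHS = RHS)
B. LHS = ln(5) ≈ 1.609, RHS = ln(4) ≈ 1.386 → fails here (LHS ≠ RHS)
C. LHS = e^5 ≈ 148.4, RHS = e + e^4 ≈ 57.32 → fails here (LHS ≠ RHS)

Answer: B, C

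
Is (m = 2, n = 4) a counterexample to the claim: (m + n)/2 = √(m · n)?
Substituting m = 2, n = 4:
LHS = (2 + 4)/2 = 3
RHS = √(2 · 4) = 2·√(2) ≈ 2.828

Since LHS ≠ RHS, this pair disproves the claim.

Answer: Yes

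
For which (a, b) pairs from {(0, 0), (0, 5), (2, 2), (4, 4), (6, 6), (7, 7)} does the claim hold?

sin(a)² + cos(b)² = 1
Testing each pair:
(0, 0): LHS = 1, RHS = 1 → holds
(0, 5): LHS = cos(5)² ≈ 0.08046, RHS = 1 → fails
(2, 2): LHS = cos(2)² + sin(2)² = 1, RHS = 1 → holds
(4, 4): LHS = cos(4)² + sin(4)² = 1, RHS = 1 → holds
(6, 6): LHS = sin(6)² + cos(6)² = 1, RHS = 1 → holds
(7, 7): LHS = sin(7)² + cos(7)² = 1, RHS = 1 → holds

5 of 6 pairs satisfy the claim.

Answer: (0, 0), (2, 2), (4, 4), (6, 6), (7, 7)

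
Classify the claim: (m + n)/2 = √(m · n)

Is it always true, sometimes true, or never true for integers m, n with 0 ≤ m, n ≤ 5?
It holds at (m, n) = (0, 0) (both sides equal 0), but fails at (m, n) = (2, 4) (LHS = 3, RHS = 2·√(2) ≈ 2.828).

Answer: Sometimes true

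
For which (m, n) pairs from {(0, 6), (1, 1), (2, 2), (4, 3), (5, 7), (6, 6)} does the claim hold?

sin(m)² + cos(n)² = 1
Testing each pair:
(0, 6): LHS = cos(6)² ≈ 0.9219, RHS = 1 → fails
(1, 1): LHS = cos(1)² + sin(1)² = 1, RHS = 1 → holds
(2, 2): LHS = cos(2)² + sin(2)² = 1, RHS = 1 → holds
(4, 3): LHS = sin(4)² + cos(3)² ≈ 1.553, RHS = 1 → fails
(5, 7): LHS = cos(7)² + sin(5)² ≈ 1.488, RHS = 1 → fails
(6, 6): LHS = sin(6)² + cos(6)² = 1, RHS = 1 → holds

3 of 6 pairs satisfy the claim.

Answer: (1, 1), (2, 2), (6, 6)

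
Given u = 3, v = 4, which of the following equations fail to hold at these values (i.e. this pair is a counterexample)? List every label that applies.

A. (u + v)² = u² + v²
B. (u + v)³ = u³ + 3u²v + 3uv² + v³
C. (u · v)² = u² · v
A, C

Evaluating each claim at the given values:
A. LHS = 49, RHS = 25 → fails here (LHS ≠ RHS)
B. LHS = 343, RHS = 343 → holds here (LHS = RHS)
C. LHS = 144, RHS = 36 → fails here (LHS ≠ RHS)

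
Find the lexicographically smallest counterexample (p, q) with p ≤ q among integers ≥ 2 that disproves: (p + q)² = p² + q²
Substituting (2, 2) into the claim:
LHS = (2 + 2)² = 16
RHS = 2² + 2² = 8

Since LHS ≠ RHS, this pair disproves the claim, and no lexicographically smaller pair (p ≤ q, integers ≥ 2) does.

For instance (2, 3) is also a counterexample (LHS = 25, RHS = 13), but it's lexicographically larger.

Answer: (p, q) = (2, 2)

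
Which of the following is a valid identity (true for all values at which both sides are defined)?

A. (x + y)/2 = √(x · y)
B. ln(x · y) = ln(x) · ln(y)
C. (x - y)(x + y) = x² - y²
A: fails at (3, 4) — LHS = 7/2, RHS = 2·√(3) ≈ 3.464.
B: fails at (1, 3) — LHS = ln(3) ≈ 1.099, RHS = 0.
C: holds — e.g. at (3, 4), both sides equal -7.

Answer: C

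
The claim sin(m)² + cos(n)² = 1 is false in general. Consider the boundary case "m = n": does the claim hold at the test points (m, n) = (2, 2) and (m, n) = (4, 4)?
At (2, 2): LHS = cos(2)² + sin(2)² = 1, RHS = 1 → equal
At (4, 4): LHS = cos(4)² + sin(4)² = 1, RHS = 1 → equal

So the claim does hold at both of these boundary points, even though it is not an identity.

Answer: Yes, holds at both test points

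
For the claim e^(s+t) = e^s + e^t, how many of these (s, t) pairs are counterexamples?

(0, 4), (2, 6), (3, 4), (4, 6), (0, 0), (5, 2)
6

Testing each pair:
(0, 4): LHS = e^4 ≈ 54.6, RHS = 1 + e^4 ≈ 55.6 → counterexample
(2, 6): LHS = e^8 ≈ 2981, RHS = e^2 + e^6 ≈ 410.8 → counterexample
(3, 4): LHS = e^7 ≈ 1097, RHS = e^3 + e^4 ≈ 74.68 → counterexample
(4, 6): LHS = e^10 ≈ 22026.5, RHS = e^4 + e^6 ≈ 458 → counterexample
(0, 0): LHS = 1, RHS = 2 → counterexample
(5, 2): LHS = e^7 ≈ 1097, RHS = e^2 + e^5 ≈ 155.8 → counterexample

That makes 6 counterexamples.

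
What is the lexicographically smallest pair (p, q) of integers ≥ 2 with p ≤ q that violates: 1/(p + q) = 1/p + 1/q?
Substituting (2, 2) into the claim:
LHS = 1/(2 + 2) = 1/4
RHS = 1/2 + 1/2 = 1

Since LHS ≠ RHS, this pair disproves the claim, and no lexicographically smaller pair (p ≤ q, integers ≥ 2) does.

For instance (7, 9) is also a counterexample (LHS = 1/16, RHS = 16/63), but it's lexicographically larger.

Answer: (p, q) = (2, 2)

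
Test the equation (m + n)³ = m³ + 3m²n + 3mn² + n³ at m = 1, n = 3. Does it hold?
Holds

Substituting m = 1, n = 3:

LHS = (1 + 3)³ = 64
RHS = 1³ + 3·1²·3 + 3·1·3² + 3³ = 64

LHS = RHS, so the equation holds at this point.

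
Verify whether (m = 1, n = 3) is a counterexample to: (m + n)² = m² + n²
Yes

Substituting m = 1, n = 3:
LHS = (1 + 3)² = 16
RHS = 1² + 3² = 10

Since LHS ≠ RHS, this pair disproves the claim.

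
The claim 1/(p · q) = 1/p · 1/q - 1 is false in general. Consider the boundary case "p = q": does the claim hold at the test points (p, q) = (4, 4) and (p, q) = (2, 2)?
At (4, 4): LHS = 1/16 ≠ RHS = -15/16
At (2, 2): LHS = 1/4 ≠ RHS = -3/4

Answer: No, fails at both test points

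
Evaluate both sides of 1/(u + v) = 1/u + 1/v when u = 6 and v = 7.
LHS = 1/(6 + 7) = 1/13
RHS = 1/6 + 1/7 = 13/42

LHS ≠ RHS, so the equation does not hold here.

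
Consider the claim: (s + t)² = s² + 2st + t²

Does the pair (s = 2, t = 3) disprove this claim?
Substituting s = 2, t = 3:
LHS = (2 + 3)² = 25
RHS = 2² + 2·2·3 + 3² = 25

The sides agree, so this pair does not disprove the claim.

Answer: No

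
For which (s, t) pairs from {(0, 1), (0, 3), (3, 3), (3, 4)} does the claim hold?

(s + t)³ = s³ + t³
Testing each pair:
(0, 1): LHS = 1, RHS = 1 → holds
(0, 3): LHS = 27, RHS = 27 → holds
(3, 3): LHS = 216, RHS = 54 → fails
(3, 4): LHS = 343, RHS = 91 → fails

2 of 4 pairs satisfy the claim.

Answer: (0, 1), (0, 3)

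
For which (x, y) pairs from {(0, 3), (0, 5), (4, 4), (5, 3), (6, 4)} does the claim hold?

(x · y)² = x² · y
Testing each pair:
(0, 3): LHS = 0, RHS = 0 → holds
(0, 5): LHS = 0, RHS = 0 → holds
(4, 4): LHS = 256, RHS = 64 → fails
(5, 3): LHS = 225, RHS = 75 → fails
(6, 4): LHS = 576, RHS = 144 → fails

2 of 5 pairs satisfy the claim.

Answer: (0, 3), (0, 5)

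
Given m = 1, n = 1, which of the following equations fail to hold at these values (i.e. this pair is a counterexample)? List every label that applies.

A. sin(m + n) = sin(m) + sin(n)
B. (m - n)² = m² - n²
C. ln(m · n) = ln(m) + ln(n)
A

Evaluating each claim at the given values:
A. LHS = sin(2) ≈ 0.9093, RHS = 2·sin(1) ≈ 1.683 → fails here (LHS ≠ RHS)
B. LHS = 0, RHS = 0 → holds here (LHS = RHS)
C. LHS = 0, RHS = 0 → holds here (LHS = RHS)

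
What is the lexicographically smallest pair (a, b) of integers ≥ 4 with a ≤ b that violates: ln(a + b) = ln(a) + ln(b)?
Substituting (4, 4) into the claim:
LHS = ln(4 + 4) = ln(8) ≈ 2.079
RHS = ln(4) + ln(4) = 2·ln(4) ≈ 2.773

Since LHS ≠ RHS, this pair disproves the claim, and no lexicographically smaller pair (a ≤ b, integers ≥ 4) does.

For instance (8, 10) is also a counterexample (LHS = ln(18) ≈ 2.89, RHS = ln(8) + ln(10) ≈ 4.382), but it's lexicographically larger.

Answer: (a, b) = (4, 4)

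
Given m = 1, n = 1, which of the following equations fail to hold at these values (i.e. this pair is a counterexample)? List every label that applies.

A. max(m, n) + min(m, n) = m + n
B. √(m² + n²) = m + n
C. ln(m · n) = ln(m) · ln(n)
Evaluating each claim at the given values:
A. LHS = 2, RHS = 2 → holds here (LHS = RHS)
B. LHS = √(2) ≈ 1.414, RHS = 2 → fails here (LHS ≠ RHS)
C. LHS = 0, RHS = 0 → holds here (LHS = RHS)

Answer: B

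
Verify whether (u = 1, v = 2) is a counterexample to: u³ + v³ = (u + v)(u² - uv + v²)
Substituting u = 1, v = 2:
LHS = 1³ + 2³ = 9
RHS = (1 + 2)(1² - 1·2 + 2²) = 9

The sides agree, so this pair does not disprove the claim.

Answer: No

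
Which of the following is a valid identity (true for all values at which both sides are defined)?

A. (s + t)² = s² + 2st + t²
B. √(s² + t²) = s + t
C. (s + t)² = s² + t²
A

A: holds — e.g. at (2, 3), both sides equal 25.
B: fails at (1, 5) — LHS = √(26) ≈ 5.099, RHS = 6.
C: fails at (3, 5) — LHS = 64, RHS = 34.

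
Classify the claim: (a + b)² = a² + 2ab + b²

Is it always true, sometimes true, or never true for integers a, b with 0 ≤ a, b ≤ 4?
Always true

The identity holds for every pair in the range. For instance at (a, b) = (2, 1): both sides equal 9.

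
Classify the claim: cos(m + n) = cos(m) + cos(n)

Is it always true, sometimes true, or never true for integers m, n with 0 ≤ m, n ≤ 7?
Never true

The claim fails for every pair in the range. For instance at (m, n) = (7, 4): LHS = cos(11) ≈ 0.004426, RHS = cos(4) + cos(7) ≈ 0.1003.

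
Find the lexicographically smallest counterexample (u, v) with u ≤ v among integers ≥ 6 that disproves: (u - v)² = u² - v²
Substituting (6, 7) into the claim:
LHS = (6 - 7)² = 1
RHS = 6² - 7² = -13

Since LHS ≠ RHS, this pair disproves the claim, and no lexicographically smaller pair (u ≤ v, integers ≥ 6) does.

For instance (6, 8) is also a counterexample (LHS = 4, RHS = -28), but it's lexicographically larger.

Answer: (u, v) = (6, 7)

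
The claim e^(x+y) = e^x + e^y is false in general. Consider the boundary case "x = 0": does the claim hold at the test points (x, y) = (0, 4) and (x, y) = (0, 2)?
No, fails at both test points

At (0, 4): LHS = e^4 ≈ 54.6 ≠ RHS = 1 + e^4 ≈ 55.6
At (0, 2): LHS = e^2 ≈ 7.389 ≠ RHS = 1 + e^2 ≈ 8.389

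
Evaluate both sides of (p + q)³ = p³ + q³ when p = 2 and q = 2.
LHS = (2 + 2)³ = 64
RHS = 2³ + 2³ = 16

LHS ≠ RHS, so the equation does not hold here.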